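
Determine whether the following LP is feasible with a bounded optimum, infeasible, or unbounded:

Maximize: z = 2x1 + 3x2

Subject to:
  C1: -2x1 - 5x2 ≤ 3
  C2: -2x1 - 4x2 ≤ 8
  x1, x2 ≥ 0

Unbounded (objective can increase without bound)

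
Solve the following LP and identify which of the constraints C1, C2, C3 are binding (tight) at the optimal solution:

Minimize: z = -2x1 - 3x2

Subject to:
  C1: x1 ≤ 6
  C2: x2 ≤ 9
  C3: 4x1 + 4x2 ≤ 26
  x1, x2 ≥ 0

At x1 = 0, x2 = 6.5, compute slack b - a·x for each constraint:
  C1: 6 − 0 = 6  (slack)
  C2: 9 − 6.5 = 2.5  (slack)
  C3: 26 − 26 = 0  (binding)

Optimal: x1 = 0, x2 = 6.5
Binding: C3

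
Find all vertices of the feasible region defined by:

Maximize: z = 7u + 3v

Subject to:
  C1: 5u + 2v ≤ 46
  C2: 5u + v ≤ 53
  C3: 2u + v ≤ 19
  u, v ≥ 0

(0, 0), (9.2, 0), (8, 3), (0, 19)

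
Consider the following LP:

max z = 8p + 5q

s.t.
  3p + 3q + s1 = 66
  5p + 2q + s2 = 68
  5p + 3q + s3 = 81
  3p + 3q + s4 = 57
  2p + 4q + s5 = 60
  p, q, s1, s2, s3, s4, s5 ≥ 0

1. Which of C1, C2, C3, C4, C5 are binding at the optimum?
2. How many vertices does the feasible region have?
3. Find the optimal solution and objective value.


1. C2, C4
2. 5
3. p = 10, q = 9, z = 125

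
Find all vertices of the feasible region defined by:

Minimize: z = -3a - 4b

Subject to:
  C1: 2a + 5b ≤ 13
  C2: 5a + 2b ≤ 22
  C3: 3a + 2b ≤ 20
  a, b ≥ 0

(0, 0), (4.4, 0), (4, 1), (0, 2.6)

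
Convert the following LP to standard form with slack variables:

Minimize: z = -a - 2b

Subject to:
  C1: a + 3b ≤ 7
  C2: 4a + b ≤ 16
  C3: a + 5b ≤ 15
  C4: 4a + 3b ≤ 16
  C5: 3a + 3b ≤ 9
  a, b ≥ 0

min z = -a - 2b

s.t.
  a + 3b + s1 = 7
  4a + b + s2 = 16
  a + 5b + s3 = 15
  4a + 3b + s4 = 16
  3a + 3b + s5 = 9
  a, b, s1, s2, s3, s4, s5 ≥ 0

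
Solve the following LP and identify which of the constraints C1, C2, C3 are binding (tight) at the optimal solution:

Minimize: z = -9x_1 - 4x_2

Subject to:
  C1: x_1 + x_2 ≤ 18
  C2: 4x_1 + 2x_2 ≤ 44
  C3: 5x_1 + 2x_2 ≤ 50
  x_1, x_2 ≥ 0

At x_1 = 6, x_2 = 10, compute slack b - a·x for each constraint:
  C1: 18 − 16 = 2  (slack)
  C2: 44 − 44 = 0  (binding)
  C3: 50 − 50 = 0  (binding)

Optimal: x_1 = 6, x_2 = 10
Binding: C2, C3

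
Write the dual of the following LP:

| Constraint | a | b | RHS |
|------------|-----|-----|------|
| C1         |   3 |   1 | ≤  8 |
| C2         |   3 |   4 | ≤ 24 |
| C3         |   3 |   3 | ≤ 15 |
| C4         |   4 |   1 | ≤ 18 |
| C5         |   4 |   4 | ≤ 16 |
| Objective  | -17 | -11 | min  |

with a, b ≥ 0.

Primal min cᵀx s.t. Ax ≤ b, x ≥ 0  →  Dual max −bᵀy s.t. Aᵀy ≥ −c, y ≥ 0.

Maximize: z = -8y1 - 24y2 - 15y3 - 18y4 - 16y5

Subject to:
  3y1 + 3y2 + 3y3 + 4y4 + 4y5 ≥ 17
  y1 + 4y2 + 3y3 + y4 + 4y5 ≥ 11
  y1, y2, y3, y4, y5 ≥ 0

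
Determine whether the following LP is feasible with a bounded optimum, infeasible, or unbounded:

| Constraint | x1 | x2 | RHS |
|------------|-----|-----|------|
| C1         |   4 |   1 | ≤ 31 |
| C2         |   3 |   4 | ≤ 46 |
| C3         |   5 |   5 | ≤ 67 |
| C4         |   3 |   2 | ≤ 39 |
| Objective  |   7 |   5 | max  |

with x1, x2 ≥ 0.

Feasible with a bounded optimal solution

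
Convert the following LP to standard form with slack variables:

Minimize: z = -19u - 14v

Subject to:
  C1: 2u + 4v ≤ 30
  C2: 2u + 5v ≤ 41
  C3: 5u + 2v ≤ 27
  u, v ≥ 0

min z = -19u - 14v

s.t.
  2u + 4v + s1 = 30
  2u + 5v + s2 = 41
  5u + 2v + s3 = 27
  u, v, s1, s2, s3 ≥ 0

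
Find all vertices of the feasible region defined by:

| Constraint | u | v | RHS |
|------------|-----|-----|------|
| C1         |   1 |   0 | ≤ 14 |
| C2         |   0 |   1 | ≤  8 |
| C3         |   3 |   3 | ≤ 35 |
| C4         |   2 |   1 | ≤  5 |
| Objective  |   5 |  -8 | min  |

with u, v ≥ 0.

(0, 0), (2.5, 0), (0, 5)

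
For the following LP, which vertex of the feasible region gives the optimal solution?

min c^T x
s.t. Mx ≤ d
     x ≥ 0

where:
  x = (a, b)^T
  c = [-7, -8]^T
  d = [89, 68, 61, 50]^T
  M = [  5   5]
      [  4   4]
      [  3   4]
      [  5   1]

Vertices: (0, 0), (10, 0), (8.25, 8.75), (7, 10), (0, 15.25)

Evaluate the objective at each vertex of the feasible region:
  z(0, 0) = 0
  z(10, 0) = -70
  z(8.25, 8.75) = -127.8
  z(7, 10) = -129  ←
  z(0, 15.25) = -122
The minimum is at a = 7, b = 10.

(7, 10)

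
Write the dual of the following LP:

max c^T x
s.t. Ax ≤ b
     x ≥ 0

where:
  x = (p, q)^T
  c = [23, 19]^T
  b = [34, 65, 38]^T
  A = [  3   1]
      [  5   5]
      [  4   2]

Primal max cᵀx s.t. Ax ≤ b, x ≥ 0  →  Dual min bᵀy s.t. Aᵀy ≥ c, y ≥ 0.

Minimize: z = 34y1 + 65y2 + 38y3

Subject to:
  3y1 + 5y2 + 4y3 ≥ 23
  y1 + 5y2 + 2y3 ≥ 19
  y1, y2, y3 ≥ 0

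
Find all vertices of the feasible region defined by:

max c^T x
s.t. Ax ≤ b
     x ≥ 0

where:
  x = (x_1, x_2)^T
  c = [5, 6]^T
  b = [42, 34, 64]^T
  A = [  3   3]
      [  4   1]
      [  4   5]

(0, 0), (8.5, 0), (6.667, 7.333), (6, 8), (0, 12.8)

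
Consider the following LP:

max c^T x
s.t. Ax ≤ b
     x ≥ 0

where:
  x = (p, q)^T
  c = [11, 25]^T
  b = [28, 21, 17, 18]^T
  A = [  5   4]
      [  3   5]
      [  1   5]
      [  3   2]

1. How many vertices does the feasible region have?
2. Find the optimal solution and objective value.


1. 5
2. p = 2, q = 3, z = 97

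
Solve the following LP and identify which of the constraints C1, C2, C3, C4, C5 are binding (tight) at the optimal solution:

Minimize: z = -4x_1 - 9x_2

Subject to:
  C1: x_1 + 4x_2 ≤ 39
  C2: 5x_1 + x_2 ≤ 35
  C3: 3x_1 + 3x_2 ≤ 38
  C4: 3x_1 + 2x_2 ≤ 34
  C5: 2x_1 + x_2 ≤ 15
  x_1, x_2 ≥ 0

At x_1 = 3, x_2 = 9, compute slack b - a·x for each constraint:
  C1: 39 − 39 = 0  (binding)
  C2: 35 − 24 = 11  (slack)
  C3: 38 − 36 = 2  (slack)
  C4: 34 − 27 = 7  (slack)
  C5: 15 − 15 = 0  (binding)

Optimal: x_1 = 3, x_2 = 9
Binding: C1, C5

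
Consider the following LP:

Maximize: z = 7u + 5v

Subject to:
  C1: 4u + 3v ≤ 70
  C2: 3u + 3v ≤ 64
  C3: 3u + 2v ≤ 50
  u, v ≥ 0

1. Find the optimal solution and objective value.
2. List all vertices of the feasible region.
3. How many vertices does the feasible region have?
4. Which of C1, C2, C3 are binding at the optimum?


1. u = 10, v = 10, z = 120
2. (0, 0), (16.67, 0), (10, 10), (6, 15.33), (0, 21.33)
3. 5
4. C1, C3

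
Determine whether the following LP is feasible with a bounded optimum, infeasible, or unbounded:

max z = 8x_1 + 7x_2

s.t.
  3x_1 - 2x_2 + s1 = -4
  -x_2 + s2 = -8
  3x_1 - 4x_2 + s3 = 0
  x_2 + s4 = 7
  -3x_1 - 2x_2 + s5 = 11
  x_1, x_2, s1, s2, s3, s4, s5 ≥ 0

Infeasible (no feasible solution exists)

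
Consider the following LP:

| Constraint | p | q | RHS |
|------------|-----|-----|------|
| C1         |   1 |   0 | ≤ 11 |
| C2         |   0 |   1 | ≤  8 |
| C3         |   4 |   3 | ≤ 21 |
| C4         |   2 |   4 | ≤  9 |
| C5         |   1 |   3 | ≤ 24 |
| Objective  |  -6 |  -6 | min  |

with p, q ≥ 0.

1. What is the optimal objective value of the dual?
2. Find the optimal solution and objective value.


1. -27
2. p = 4.5, q = 0, z = -27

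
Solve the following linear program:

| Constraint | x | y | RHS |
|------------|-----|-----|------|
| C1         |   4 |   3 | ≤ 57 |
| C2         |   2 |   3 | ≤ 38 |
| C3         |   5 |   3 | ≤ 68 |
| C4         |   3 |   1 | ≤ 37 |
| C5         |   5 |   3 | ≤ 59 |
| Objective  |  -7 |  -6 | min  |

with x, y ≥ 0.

Evaluate the objective at each vertex of the feasible region:
  z(0, 0) = 0
  z(11.8, 0) = -82.6
  z(7, 8) = -97  ←
  z(0, 12.67) = -76
The minimum is at x = 7, y = 8.

x = 7, y = 8, z = -97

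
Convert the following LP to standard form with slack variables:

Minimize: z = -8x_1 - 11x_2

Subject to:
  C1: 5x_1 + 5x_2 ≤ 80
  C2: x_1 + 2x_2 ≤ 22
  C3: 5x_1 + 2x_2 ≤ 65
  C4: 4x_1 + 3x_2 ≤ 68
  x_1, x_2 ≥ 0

min z = -8x_1 - 11x_2

s.t.
  5x_1 + 5x_2 + s1 = 80
  x_1 + 2x_2 + s2 = 22
  5x_1 + 2x_2 + s3 = 65
  4x_1 + 3x_2 + s4 = 68
  x_1, x_2, s1, s2, s3, s4 ≥ 0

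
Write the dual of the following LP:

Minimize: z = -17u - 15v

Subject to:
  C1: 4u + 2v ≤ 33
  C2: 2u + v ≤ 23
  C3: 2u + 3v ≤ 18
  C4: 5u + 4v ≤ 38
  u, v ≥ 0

Primal min cᵀx s.t. Ax ≤ b, x ≥ 0  →  Dual max −bᵀy s.t. Aᵀy ≥ −c, y ≥ 0.

Maximize: z = -33y1 - 23y2 - 18y3 - 38y4

Subject to:
  4y1 + 2y2 + 2y3 + 5y4 ≥ 17
  2y1 + y2 + 3y3 + 4y4 ≥ 15
  y1, y2, y3, y4 ≥ 0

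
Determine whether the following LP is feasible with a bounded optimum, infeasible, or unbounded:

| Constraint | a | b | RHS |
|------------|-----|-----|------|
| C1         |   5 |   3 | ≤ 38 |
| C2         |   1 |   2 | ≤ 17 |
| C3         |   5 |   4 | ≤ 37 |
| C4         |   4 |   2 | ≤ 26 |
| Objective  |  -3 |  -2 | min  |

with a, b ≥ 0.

Feasible with a bounded optimal solution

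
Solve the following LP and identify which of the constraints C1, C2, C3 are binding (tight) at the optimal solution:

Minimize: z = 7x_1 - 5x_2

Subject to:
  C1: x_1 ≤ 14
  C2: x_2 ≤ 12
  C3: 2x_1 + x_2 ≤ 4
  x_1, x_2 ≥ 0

At x_1 = 0, x_2 = 4, compute slack b - a·x for each constraint:
  C1: 14 − 0 = 14  (slack)
  C2: 12 − 4 = 8  (slack)
  C3: 4 − 4 = 0  (binding)

Optimal: x_1 = 0, x_2 = 4
Binding: C3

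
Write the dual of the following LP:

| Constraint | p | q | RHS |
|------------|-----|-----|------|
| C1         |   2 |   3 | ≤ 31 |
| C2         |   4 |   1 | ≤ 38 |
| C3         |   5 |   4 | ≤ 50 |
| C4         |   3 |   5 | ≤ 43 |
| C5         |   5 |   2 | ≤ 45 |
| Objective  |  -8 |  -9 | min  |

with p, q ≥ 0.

Primal min cᵀx s.t. Ax ≤ b, x ≥ 0  →  Dual max −bᵀy s.t. Aᵀy ≥ −c, y ≥ 0.

Maximize: z = -31y1 - 38y2 - 50y3 - 43y4 - 45y5

Subject to:
  2y1 + 4y2 + 5y3 + 3y4 + 5y5 ≥ 8
  3y1 + y2 + 4y3 + 5y4 + 2y5 ≥ 9
  y1, y2, y3, y4, y5 ≥ 0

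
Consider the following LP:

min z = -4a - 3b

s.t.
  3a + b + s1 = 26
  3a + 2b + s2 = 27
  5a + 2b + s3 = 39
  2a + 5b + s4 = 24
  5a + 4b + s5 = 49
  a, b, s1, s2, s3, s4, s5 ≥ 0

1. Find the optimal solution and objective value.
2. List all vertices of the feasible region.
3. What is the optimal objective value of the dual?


1. a = 7, b = 2, z = -34
2. (0, 0), (7.8, 0), (7, 2), (0, 4.8)
3. -34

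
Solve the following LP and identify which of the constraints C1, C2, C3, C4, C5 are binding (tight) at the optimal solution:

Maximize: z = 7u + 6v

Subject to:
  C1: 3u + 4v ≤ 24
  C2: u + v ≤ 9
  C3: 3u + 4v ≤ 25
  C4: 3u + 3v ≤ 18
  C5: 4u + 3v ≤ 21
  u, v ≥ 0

At u = 3, v = 3, compute slack b - a·x for each constraint:
  C1: 24 − 21 = 3  (slack)
  C2: 9 − 6 = 3  (slack)
  C3: 25 − 21 = 4  (slack)
  C4: 18 − 18 = 0  (binding)
  C5: 21 − 21 = 0  (binding)

Optimal: u = 3, v = 3
Binding: C4, C5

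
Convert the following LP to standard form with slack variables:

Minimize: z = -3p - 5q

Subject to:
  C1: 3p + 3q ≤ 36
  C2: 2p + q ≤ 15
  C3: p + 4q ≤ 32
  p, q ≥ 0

min z = -3p - 5q

s.t.
  3p + 3q + s1 = 36
  2p + q + s2 = 15
  p + 4q + s3 = 32
  p, q, s1, s2, s3 ≥ 0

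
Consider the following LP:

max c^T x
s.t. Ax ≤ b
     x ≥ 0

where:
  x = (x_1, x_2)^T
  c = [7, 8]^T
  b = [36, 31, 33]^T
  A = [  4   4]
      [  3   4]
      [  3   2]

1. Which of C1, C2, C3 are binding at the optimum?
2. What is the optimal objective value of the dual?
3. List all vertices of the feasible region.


1. C1, C2
2. 67
3. (0, 0), (9, 0), (5, 4), (0, 7.75)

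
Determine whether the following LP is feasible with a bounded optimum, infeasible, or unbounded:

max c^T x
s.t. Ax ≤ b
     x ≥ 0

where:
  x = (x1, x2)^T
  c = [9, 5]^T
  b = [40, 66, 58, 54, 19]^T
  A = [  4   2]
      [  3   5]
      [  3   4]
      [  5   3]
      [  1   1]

Feasible with a bounded optimal solution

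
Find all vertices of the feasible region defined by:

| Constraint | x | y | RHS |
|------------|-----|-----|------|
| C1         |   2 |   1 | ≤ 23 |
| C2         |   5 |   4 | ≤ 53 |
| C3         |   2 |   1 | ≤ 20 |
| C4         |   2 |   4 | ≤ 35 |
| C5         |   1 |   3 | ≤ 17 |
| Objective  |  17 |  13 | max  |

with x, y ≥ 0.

(0, 0), (10, 0), (9, 2), (8.273, 2.909), (0, 5.667)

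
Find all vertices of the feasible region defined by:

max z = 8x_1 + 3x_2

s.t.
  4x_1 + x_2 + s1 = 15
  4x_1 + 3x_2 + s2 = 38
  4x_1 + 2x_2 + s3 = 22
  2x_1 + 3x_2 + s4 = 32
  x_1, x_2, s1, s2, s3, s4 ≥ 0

(0, 0), (3.75, 0), (2, 7), (0.25, 10.5), (0, 10.67)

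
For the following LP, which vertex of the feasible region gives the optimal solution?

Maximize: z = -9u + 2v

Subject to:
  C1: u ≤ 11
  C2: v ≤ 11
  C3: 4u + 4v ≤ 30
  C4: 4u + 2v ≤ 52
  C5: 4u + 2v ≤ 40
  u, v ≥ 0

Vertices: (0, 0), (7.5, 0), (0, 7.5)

Evaluate the objective at each vertex of the feasible region:
  z(0, 0) = 0
  z(7.5, 0) = -67.5
  z(0, 7.5) = 15  ←
The maximum is at u = 0, v = 7.5.

(0, 7.5)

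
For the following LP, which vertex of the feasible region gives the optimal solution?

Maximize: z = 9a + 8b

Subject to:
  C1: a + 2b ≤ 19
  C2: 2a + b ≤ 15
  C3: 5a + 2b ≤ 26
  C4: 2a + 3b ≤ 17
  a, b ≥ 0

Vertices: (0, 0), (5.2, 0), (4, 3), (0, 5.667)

Evaluate the objective at each vertex of the feasible region:
  z(0, 0) = 0
  z(5.2, 0) = 46.8
  z(4, 3) = 60  ←
  z(0, 5.667) = 45.33
The maximum is at a = 4, b = 3.

(4, 3)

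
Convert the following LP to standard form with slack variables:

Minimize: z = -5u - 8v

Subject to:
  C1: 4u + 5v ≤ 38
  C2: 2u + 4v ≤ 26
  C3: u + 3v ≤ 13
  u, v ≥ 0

min z = -5u - 8v

s.t.
  4u + 5v + s1 = 38
  2u + 4v + s2 = 26
  u + 3v + s3 = 13
  u, v, s1, s2, s3 ≥ 0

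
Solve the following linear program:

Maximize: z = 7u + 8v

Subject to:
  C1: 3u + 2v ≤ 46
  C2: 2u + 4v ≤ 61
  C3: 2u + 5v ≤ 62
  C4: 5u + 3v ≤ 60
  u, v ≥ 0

Evaluate the objective at each vertex of the feasible region:
  z(0, 0) = 0
  z(12, 0) = 84
  z(6, 10) = 122  ←
  z(0, 12.4) = 99.2
The maximum is at u = 6, v = 10.

u = 6, v = 10, z = 122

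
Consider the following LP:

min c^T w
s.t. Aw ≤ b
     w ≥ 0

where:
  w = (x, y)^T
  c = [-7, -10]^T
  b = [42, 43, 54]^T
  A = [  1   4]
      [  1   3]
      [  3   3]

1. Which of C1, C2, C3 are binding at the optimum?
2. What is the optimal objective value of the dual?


1. C1, C3
2. -150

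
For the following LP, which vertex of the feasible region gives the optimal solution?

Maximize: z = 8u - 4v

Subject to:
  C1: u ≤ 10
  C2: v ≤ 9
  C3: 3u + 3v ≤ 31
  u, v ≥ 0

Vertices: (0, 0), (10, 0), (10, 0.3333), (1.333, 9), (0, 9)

Evaluate the objective at each vertex of the feasible region:
  z(0, 0) = 0
  z(10, 0) = 80  ←
  z(10, 0.3333) = 78.67
  z(1.333, 9) = -25.33
  z(0, 9) = -36
The maximum is at u = 10, v = 0.

(10, 0)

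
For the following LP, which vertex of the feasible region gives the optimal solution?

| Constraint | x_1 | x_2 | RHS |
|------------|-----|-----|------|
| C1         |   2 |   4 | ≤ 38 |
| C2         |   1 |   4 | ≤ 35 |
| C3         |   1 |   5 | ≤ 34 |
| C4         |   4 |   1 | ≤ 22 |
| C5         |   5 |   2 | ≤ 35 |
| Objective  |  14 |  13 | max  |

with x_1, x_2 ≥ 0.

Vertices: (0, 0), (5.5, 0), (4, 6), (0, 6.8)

Evaluate the objective at each vertex of the feasible region:
  z(0, 0) = 0
  z(5.5, 0) = 77
  z(4, 6) = 134  ←
  z(0, 6.8) = 88.4
The maximum is at x_1 = 4, x_2 = 6.

(4, 6)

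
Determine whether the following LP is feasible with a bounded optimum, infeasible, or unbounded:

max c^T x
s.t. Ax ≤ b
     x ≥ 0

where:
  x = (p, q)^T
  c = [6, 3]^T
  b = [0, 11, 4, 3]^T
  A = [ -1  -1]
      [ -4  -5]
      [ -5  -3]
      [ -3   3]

Unbounded (objective can increase without bound)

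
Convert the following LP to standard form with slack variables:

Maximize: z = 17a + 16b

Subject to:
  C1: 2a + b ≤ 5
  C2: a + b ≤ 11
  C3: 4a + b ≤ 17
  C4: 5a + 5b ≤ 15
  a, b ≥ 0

max z = 17a + 16b

s.t.
  2a + b + s1 = 5
  a + b + s2 = 11
  4a + b + s3 = 17
  5a + 5b + s4 = 15
  a, b, s1, s2, s3, s4 ≥ 0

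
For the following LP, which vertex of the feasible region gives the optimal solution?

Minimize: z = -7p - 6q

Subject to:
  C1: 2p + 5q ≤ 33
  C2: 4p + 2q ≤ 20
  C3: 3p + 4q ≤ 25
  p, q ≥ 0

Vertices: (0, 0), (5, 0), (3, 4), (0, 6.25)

Evaluate the objective at each vertex of the feasible region:
  z(0, 0) = 0
  z(5, 0) = -35
  z(3, 4) = -45  ←
  z(0, 6.25) = -37.5
The minimum is at p = 3, q = 4.

(3, 4)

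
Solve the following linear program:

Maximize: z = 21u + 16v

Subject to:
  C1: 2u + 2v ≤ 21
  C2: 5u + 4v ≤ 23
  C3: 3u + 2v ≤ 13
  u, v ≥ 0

Evaluate the objective at each vertex of the feasible region:
  z(0, 0) = 0
  z(4.333, 0) = 91
  z(3, 2) = 95  ←
  z(0, 5.75) = 92
The maximum is at u = 3, v = 2.

u = 3, v = 2, z = 95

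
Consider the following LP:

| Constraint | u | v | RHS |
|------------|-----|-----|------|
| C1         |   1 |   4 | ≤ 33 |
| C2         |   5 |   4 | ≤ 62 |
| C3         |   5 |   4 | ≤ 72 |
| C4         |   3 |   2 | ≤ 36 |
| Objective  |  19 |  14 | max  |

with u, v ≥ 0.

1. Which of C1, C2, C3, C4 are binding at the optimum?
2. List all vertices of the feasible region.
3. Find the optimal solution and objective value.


1. C2, C4
2. (0, 0), (12, 0), (10, 3), (7.25, 6.438), (0, 8.25)
3. u = 10, v = 3, z = 232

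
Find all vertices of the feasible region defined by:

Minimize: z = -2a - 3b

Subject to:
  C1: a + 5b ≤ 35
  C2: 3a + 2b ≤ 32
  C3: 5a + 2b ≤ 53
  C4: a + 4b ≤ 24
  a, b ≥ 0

(0, 0), (10.6, 0), (10.5, 0.25), (8, 4), (0, 6)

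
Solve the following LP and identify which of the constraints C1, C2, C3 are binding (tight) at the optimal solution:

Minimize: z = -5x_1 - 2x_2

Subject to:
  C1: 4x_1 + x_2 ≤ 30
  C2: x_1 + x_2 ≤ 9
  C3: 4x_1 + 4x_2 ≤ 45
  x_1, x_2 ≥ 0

At x_1 = 7, x_2 = 2, compute slack b - a·x for each constraint:
  C1: 30 − 30 = 0  (binding)
  C2: 9 − 9 = 0  (binding)
  C3: 45 − 36 = 9  (slack)

Optimal: x_1 = 7, x_2 = 2
Binding: C1, C2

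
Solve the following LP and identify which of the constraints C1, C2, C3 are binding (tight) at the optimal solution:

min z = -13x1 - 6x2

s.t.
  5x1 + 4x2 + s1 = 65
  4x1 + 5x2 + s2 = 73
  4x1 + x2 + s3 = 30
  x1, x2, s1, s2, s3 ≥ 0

At x1 = 5, x2 = 10, compute slack b - a·x for each constraint:
  C1: 65 − 65 = 0  (binding)
  C2: 73 − 70 = 3  (slack)
  C3: 30 − 30 = 0  (binding)

Optimal: x1 = 5, x2 = 10
Binding: C1, C3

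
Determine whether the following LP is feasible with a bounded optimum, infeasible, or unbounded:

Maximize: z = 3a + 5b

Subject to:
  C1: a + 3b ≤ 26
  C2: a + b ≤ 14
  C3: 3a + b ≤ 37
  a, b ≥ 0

Feasible with a bounded optimal solution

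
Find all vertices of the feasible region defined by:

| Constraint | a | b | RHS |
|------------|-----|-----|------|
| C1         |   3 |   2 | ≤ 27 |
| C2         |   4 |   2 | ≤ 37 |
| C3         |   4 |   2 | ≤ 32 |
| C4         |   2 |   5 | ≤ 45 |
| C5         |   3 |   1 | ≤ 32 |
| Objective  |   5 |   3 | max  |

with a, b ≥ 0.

(0, 0), (8, 0), (5, 6), (4.091, 7.364), (0, 9)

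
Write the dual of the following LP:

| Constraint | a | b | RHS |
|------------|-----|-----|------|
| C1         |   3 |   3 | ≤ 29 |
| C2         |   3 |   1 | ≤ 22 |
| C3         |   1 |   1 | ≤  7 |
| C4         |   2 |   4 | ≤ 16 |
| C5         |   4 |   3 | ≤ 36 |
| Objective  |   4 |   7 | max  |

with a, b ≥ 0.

Primal max cᵀx s.t. Ax ≤ b, x ≥ 0  →  Dual min bᵀy s.t. Aᵀy ≥ c, y ≥ 0.

Minimize: z = 29y1 + 22y2 + 7y3 + 16y4 + 36y5

Subject to:
  3y1 + 3y2 + y3 + 2y4 + 4y5 ≥ 4
  3y1 + y2 + y3 + 4y4 + 3y5 ≥ 7
  y1, y2, y3, y4, y5 ≥ 0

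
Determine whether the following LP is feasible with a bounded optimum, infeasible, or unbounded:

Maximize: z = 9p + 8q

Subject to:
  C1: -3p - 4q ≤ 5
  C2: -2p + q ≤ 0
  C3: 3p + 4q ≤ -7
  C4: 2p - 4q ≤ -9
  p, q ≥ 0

Infeasible (no feasible solution exists)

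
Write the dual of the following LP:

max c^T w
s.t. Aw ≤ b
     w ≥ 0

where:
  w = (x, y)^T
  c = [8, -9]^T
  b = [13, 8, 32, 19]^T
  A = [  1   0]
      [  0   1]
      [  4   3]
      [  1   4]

Primal max cᵀx s.t. Ax ≤ b, x ≥ 0  →  Dual min bᵀy s.t. Aᵀy ≥ c, y ≥ 0.

Minimize: z = 13y1 + 8y2 + 32y3 + 19y4

Subject to:
  y1 + 4y3 + y4 ≥ 8
  y2 + 3y3 + 4y4 ≥ -9
  y1, y2, y3, y4 ≥ 0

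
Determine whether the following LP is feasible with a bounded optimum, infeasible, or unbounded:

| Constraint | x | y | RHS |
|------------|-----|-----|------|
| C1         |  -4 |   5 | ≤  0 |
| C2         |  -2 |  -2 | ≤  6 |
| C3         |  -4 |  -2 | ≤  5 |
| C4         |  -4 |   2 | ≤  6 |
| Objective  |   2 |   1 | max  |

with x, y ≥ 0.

Unbounded (objective can increase without bound)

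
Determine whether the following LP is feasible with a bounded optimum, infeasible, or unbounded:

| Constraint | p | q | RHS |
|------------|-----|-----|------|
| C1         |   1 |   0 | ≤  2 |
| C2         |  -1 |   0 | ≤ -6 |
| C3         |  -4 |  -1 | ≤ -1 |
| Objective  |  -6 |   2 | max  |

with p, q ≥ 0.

Infeasible (no feasible solution exists)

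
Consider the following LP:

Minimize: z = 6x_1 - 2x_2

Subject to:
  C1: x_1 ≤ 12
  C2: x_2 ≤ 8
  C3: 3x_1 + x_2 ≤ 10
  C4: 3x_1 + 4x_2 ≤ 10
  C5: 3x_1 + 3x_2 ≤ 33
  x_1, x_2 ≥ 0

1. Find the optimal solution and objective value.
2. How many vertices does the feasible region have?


1. x_1 = 0, x_2 = 2.5, z = -5
2. 3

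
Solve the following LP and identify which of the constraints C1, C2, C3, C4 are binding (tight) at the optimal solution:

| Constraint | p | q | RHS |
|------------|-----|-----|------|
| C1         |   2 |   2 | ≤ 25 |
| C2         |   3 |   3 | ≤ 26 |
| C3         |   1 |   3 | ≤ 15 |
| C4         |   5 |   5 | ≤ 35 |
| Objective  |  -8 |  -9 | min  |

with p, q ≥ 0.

At p = 3, q = 4, compute slack b - a·x for each constraint:
  C1: 25 − 14 = 11  (slack)
  C2: 26 − 21 = 5  (slack)
  C3: 15 − 15 = 0  (binding)
  C4: 35 − 35 = 0  (binding)

Optimal: p = 3, q = 4
Binding: C3, C4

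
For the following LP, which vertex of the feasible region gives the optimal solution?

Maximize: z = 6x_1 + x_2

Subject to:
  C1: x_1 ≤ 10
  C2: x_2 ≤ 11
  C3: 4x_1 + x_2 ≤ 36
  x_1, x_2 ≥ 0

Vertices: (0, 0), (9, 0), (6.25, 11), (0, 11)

Evaluate the objective at each vertex of the feasible region:
  z(0, 0) = 0
  z(9, 0) = 54  ←
  z(6.25, 11) = 48.5
  z(0, 11) = 11
The maximum is at x_1 = 9, x_2 = 0.

(9, 0)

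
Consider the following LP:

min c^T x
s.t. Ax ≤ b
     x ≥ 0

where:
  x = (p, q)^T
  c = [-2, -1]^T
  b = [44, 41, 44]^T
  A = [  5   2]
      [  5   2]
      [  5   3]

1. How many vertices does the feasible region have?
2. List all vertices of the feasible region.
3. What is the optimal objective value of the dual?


1. 4
2. (0, 0), (8.2, 0), (7, 3), (0, 14.67)
3. -17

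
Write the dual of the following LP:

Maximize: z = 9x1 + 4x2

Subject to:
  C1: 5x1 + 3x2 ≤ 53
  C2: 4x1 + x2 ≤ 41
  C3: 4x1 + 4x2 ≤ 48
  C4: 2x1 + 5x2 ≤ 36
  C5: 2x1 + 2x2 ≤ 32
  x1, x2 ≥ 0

Primal max cᵀx s.t. Ax ≤ b, x ≥ 0  →  Dual min bᵀy s.t. Aᵀy ≥ c, y ≥ 0.

Minimize: z = 53y1 + 41y2 + 48y3 + 36y4 + 32y5

Subject to:
  5y1 + 4y2 + 4y3 + 2y4 + 2y5 ≥ 9
  3y1 + y2 + 4y3 + 5y4 + 2y5 ≥ 4
  y1, y2, y3, y4, y5 ≥ 0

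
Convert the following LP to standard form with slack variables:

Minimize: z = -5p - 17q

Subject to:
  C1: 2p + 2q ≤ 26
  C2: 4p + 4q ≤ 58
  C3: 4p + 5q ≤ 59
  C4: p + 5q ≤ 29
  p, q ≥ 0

min z = -5p - 17q

s.t.
  2p + 2q + s1 = 26
  4p + 4q + s2 = 58
  4p + 5q + s3 = 59
  p + 5q + s4 = 29
  p, q, s1, s2, s3, s4 ≥ 0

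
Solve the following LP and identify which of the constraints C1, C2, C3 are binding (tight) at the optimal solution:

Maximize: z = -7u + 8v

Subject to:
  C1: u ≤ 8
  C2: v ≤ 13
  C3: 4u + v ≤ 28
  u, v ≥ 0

At u = 0, v = 13, compute slack b - a·x for each constraint:
  C1: 8 − 0 = 8  (slack)
  C2: 13 − 13 = 0  (binding)
  C3: 28 − 13 = 15  (slack)

Optimal: u = 0, v = 13
Binding: C2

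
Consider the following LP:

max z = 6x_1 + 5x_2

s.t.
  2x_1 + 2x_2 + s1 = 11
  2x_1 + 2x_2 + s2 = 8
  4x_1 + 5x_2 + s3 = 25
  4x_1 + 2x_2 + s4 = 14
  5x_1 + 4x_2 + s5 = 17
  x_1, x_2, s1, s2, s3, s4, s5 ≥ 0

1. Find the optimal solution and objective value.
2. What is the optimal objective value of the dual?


1. x_1 = 1, x_2 = 3, z = 21
2. 21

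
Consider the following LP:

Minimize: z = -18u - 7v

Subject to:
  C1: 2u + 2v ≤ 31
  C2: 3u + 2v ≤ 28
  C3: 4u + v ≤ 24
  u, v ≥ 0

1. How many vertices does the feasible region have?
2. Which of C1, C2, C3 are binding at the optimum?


1. 4
2. C2, C3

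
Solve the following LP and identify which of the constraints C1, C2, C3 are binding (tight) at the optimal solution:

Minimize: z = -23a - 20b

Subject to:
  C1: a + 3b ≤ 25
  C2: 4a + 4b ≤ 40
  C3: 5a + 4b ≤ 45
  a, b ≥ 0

At a = 5, b = 5, compute slack b - a·x for each constraint:
  C1: 25 − 20 = 5  (slack)
  C2: 40 − 40 = 0  (binding)
  C3: 45 − 45 = 0  (binding)

Optimal: a = 5, b = 5
Binding: C2, C3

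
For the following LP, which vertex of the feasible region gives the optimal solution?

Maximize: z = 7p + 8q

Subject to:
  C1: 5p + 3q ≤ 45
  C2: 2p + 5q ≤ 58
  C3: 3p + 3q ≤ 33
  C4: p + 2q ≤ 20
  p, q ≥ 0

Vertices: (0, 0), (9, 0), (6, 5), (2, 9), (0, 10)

Evaluate the objective at each vertex of the feasible region:
  z(0, 0) = 0
  z(9, 0) = 63
  z(6, 5) = 82
  z(2, 9) = 86  ←
  z(0, 10) = 80
The maximum is at p = 2, q = 9.

(2, 9)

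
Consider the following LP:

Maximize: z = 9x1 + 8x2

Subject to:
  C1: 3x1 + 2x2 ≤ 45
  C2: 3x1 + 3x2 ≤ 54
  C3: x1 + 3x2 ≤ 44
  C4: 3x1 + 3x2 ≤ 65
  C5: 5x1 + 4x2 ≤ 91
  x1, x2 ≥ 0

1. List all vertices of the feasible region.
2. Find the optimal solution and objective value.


1. (0, 0), (15, 0), (9, 9), (5, 13), (0, 14.67)
2. x1 = 9, x2 = 9, z = 153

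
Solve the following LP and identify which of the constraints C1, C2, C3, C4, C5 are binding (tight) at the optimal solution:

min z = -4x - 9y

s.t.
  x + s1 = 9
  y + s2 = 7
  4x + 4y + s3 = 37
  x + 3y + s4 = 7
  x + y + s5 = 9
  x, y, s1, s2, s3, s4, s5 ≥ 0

At x = 7, y = 0, compute slack b - a·x for each constraint:
  C1: 9 − 7 = 2  (slack)
  C2: 7 − 0 = 7  (slack)
  C3: 37 − 28 = 9  (slack)
  C4: 7 − 7 = 0  (binding)
  C5: 9 − 7 = 2  (slack)

Optimal: x = 7, y = 0
Binding: C4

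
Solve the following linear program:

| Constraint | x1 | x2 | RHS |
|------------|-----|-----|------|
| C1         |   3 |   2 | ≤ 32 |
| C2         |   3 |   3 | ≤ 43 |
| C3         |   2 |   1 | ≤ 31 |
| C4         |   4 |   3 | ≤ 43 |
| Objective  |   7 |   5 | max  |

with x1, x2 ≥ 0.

Evaluate the objective at each vertex of the feasible region:
  z(0, 0) = 0
  z(10.67, 0) = 74.67
  z(10, 1) = 75  ←
  z(0, 14.33) = 71.67
The maximum is at x1 = 10, x2 = 1.

x1 = 10, x2 = 1, z = 75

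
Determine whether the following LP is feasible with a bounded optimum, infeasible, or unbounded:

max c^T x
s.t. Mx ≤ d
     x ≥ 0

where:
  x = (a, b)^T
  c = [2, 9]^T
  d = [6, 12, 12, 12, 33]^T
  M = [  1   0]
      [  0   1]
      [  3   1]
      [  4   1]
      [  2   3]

Feasible with a bounded optimal solution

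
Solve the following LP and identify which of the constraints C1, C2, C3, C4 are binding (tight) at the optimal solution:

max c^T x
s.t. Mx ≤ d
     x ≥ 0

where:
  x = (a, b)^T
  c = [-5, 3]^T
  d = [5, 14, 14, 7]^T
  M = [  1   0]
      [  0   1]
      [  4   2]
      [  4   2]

At a = 0, b = 3.5, compute slack b - a·x for each constraint:
  C1: 5 − 0 = 5  (slack)
  C2: 14 − 3.5 = 10.5  (slack)
  C3: 14 − 7 = 7  (slack)
  C4: 7 − 7 = 0  (binding)

Optimal: a = 0, b = 3.5
Binding: C4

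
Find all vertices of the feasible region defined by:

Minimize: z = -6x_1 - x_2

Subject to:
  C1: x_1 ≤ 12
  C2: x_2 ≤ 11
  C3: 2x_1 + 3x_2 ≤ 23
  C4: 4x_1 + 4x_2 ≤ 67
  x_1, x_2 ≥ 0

(0, 0), (11.5, 0), (0, 7.667)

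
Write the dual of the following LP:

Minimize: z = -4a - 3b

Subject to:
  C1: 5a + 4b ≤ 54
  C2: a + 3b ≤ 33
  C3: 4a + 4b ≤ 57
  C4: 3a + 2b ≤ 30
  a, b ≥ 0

Primal min cᵀx s.t. Ax ≤ b, x ≥ 0  →  Dual max −bᵀy s.t. Aᵀy ≥ −c, y ≥ 0.

Maximize: z = -54y1 - 33y2 - 57y3 - 30y4

Subject to:
  5y1 + y2 + 4y3 + 3y4 ≥ 4
  4y1 + 3y2 + 4y3 + 2y4 ≥ 3
  y1, y2, y3, y4 ≥ 0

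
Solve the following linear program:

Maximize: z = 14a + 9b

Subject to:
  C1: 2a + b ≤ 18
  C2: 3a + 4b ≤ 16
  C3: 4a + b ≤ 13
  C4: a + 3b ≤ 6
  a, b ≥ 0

Evaluate the objective at each vertex of the feasible region:
  z(0, 0) = 0
  z(3.25, 0) = 45.5
  z(3, 1) = 51  ←
  z(0, 2) = 18
The maximum is at a = 3, b = 1.

a = 3, b = 1, z = 51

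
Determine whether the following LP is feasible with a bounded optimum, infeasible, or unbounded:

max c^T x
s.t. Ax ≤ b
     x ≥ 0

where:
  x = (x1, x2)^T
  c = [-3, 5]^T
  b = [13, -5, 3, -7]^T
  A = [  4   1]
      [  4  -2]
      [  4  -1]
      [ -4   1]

Infeasible (no feasible solution exists)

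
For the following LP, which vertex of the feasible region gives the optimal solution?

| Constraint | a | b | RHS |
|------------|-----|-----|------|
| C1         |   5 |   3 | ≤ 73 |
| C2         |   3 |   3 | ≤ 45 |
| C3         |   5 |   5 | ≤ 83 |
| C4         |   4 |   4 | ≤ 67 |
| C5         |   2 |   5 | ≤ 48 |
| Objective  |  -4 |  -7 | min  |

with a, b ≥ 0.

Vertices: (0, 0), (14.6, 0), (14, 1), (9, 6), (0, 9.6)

Evaluate the objective at each vertex of the feasible region:
  z(0, 0) = 0
  z(14.6, 0) = -58.4
  z(14, 1) = -63
  z(9, 6) = -78  ←
  z(0, 9.6) = -67.2
The minimum is at a = 9, b = 6.

(9, 6)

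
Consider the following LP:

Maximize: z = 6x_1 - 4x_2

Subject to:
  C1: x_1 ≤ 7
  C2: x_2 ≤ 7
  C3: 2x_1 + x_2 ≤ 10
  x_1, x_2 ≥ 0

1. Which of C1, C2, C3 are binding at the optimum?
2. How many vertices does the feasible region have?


1. C3
2. 4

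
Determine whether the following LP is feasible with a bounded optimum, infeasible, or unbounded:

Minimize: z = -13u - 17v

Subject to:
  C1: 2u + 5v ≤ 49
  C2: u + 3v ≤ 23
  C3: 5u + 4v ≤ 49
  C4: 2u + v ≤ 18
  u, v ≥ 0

Feasible with a bounded optimal solution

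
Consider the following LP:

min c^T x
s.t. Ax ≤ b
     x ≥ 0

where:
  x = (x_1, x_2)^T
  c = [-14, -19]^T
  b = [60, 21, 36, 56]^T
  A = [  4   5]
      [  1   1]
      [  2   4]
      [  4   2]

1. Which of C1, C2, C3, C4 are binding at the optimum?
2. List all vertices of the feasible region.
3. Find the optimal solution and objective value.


1. C1, C3
2. (0, 0), (14, 0), (13.33, 1.333), (10, 4), (0, 9)
3. x_1 = 10, x_2 = 4, z = -216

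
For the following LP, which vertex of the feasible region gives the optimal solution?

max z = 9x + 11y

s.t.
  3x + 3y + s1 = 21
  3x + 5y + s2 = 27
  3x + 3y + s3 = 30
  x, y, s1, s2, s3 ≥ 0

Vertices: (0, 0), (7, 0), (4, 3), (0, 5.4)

Evaluate the objective at each vertex of the feasible region:
  z(0, 0) = 0
  z(7, 0) = 63
  z(4, 3) = 69  ←
  z(0, 5.4) = 59.4
The maximum is at x = 4, y = 3.

(4, 3)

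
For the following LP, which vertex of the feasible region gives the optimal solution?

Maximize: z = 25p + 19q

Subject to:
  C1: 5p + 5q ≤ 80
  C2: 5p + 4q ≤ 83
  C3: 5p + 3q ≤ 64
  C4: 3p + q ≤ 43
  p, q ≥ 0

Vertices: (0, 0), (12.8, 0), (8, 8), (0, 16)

Evaluate the objective at each vertex of the feasible region:
  z(0, 0) = 0
  z(12.8, 0) = 320
  z(8, 8) = 352  ←
  z(0, 16) = 304
The maximum is at p = 8, q = 8.

(8, 8)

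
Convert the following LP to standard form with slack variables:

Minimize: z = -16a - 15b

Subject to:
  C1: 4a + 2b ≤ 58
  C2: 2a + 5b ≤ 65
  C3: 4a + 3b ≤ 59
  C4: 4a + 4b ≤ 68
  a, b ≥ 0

min z = -16a - 15b

s.t.
  4a + 2b + s1 = 58
  2a + 5b + s2 = 65
  4a + 3b + s3 = 59
  4a + 4b + s4 = 68
  a, b, s1, s2, s3, s4 ≥ 0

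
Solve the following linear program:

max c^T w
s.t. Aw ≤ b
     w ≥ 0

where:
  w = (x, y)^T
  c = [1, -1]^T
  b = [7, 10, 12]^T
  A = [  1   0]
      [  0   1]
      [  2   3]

Evaluate the objective at each vertex of the feasible region:
  z(0, 0) = 0
  z(6, 0) = 6  ←
  z(0, 4) = -4
The maximum is at x = 6, y = 0.

x = 6, y = 0, z = 6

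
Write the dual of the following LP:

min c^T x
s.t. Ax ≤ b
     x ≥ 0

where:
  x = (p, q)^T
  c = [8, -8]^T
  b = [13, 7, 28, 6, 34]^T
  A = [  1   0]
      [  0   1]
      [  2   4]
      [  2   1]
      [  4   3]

Primal min cᵀx s.t. Ax ≤ b, x ≥ 0  →  Dual max −bᵀy s.t. Aᵀy ≥ −c, y ≥ 0.

Maximize: z = -13y1 - 7y2 - 28y3 - 6y4 - 34y5

Subject to:
  y1 + 2y3 + 2y4 + 4y5 ≥ -8
  y2 + 4y3 + y4 + 3y5 ≥ 8
  y1, y2, y3, y4, y5 ≥ 0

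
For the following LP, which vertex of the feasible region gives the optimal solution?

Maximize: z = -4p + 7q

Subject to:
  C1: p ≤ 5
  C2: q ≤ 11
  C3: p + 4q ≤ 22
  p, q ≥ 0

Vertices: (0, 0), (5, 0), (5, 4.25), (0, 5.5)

Evaluate the objective at each vertex of the feasible region:
  z(0, 0) = 0
  z(5, 0) = -20
  z(5, 4.25) = 9.75
  z(0, 5.5) = 38.5  ←
The maximum is at p = 0, q = 5.5.

(0, 5.5)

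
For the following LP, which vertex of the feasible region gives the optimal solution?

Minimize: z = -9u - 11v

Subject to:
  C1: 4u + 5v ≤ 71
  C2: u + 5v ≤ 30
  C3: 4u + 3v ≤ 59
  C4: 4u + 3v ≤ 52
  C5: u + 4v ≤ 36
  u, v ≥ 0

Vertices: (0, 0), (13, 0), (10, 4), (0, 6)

Evaluate the objective at each vertex of the feasible region:
  z(0, 0) = 0
  z(13, 0) = -117
  z(10, 4) = -134  ←
  z(0, 6) = -66
The minimum is at u = 10, v = 4.

(10, 4)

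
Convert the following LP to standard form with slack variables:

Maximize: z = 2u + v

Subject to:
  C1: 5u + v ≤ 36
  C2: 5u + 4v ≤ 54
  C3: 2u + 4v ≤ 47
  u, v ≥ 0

max z = 2u + v

s.t.
  5u + v + s1 = 36
  5u + 4v + s2 = 54
  2u + 4v + s3 = 47
  u, v, s1, s2, s3 ≥ 0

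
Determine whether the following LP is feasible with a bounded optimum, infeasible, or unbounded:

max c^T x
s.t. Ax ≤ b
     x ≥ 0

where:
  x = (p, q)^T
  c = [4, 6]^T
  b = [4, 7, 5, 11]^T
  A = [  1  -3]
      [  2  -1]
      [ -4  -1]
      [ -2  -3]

Unbounded (objective can increase without bound)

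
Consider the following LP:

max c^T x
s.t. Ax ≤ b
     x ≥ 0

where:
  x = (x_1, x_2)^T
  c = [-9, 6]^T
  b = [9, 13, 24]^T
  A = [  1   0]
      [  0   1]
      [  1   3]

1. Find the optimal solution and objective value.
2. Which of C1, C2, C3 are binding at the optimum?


1. x_1 = 0, x_2 = 8, z = 48
2. C3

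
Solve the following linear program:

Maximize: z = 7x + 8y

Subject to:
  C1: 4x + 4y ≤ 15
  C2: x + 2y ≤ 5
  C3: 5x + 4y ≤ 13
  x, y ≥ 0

Evaluate the objective at each vertex of the feasible region:
  z(0, 0) = 0
  z(2.6, 0) = 18.2
  z(1, 2) = 23  ←
  z(0, 2.5) = 20
The maximum is at x = 1, y = 2.

x = 1, y = 2, z = 23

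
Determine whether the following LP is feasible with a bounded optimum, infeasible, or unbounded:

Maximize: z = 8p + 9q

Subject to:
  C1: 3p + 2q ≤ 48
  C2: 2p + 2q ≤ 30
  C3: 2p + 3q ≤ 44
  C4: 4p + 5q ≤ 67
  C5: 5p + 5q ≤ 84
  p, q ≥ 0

Feasible with a bounded optimal solution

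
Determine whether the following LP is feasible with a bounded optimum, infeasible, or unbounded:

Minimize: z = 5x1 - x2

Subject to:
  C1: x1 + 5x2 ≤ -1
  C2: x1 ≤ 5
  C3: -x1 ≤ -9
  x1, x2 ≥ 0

Infeasible (no feasible solution exists)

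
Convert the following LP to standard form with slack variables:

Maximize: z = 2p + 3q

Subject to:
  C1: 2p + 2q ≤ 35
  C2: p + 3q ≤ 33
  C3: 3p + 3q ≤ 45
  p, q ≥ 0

max z = 2p + 3q

s.t.
  2p + 2q + s1 = 35
  p + 3q + s2 = 33
  3p + 3q + s3 = 45
  p, q, s1, s2, s3 ≥ 0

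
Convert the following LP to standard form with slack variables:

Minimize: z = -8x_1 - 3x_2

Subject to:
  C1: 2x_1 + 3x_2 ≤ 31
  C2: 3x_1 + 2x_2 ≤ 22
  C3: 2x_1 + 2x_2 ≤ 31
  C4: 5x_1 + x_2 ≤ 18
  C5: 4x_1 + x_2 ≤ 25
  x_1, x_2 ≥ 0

min z = -8x_1 - 3x_2

s.t.
  2x_1 + 3x_2 + s1 = 31
  3x_1 + 2x_2 + s2 = 22
  2x_1 + 2x_2 + s3 = 31
  5x_1 + x_2 + s4 = 18
  4x_1 + x_2 + s5 = 25
  x_1, x_2, s1, s2, s3, s4, s5 ≥ 0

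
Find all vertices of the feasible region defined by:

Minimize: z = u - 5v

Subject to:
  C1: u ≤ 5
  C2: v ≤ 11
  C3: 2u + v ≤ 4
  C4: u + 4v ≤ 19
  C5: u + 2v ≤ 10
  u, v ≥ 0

(0, 0), (2, 0), (0, 4)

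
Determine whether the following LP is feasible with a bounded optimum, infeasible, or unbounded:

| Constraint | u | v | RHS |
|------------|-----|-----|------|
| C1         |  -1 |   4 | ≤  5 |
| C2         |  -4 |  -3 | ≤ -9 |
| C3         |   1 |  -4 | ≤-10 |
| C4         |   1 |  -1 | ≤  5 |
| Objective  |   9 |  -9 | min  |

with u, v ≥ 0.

Infeasible (no feasible solution exists)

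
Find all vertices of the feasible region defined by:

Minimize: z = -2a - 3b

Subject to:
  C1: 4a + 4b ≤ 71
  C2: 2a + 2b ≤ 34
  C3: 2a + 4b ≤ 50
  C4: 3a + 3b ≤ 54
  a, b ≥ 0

(0, 0), (17, 0), (9, 8), (0, 12.5)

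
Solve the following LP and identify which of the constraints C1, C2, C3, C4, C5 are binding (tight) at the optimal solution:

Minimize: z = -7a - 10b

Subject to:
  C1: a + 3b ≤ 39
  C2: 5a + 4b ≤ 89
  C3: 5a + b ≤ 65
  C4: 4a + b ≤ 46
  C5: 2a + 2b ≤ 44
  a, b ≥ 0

At a = 9, b = 10, compute slack b - a·x for each constraint:
  C1: 39 − 39 = 0  (binding)
  C2: 89 − 85 = 4  (slack)
  C3: 65 − 55 = 10  (slack)
  C4: 46 − 46 = 0  (binding)
  C5: 44 − 38 = 6  (slack)

Optimal: a = 9, b = 10
Binding: C1, C4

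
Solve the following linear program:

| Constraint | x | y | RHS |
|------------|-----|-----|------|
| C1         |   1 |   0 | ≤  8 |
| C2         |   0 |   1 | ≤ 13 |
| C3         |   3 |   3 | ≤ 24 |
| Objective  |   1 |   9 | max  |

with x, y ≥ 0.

Evaluate the objective at each vertex of the feasible region:
  z(0, 0) = 0
  z(8, 0) = 8
  z(0, 8) = 72  ←
The maximum is at x = 0, y = 8.

x = 0, y = 8, z = 72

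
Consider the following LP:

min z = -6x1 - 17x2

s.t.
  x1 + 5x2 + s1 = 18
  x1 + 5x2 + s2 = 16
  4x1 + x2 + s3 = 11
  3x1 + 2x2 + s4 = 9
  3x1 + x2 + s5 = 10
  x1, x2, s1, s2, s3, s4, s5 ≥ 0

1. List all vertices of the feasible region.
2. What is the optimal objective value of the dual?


1. (0, 0), (2.75, 0), (2.6, 0.6), (1, 3), (0, 3.2)
2. -57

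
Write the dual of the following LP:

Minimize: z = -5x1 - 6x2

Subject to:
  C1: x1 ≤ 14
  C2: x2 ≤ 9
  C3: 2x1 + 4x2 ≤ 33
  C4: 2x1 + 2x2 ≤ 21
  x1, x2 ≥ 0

Primal min cᵀx s.t. Ax ≤ b, x ≥ 0  →  Dual max −bᵀy s.t. Aᵀy ≥ −c, y ≥ 0.

Maximize: z = -14y1 - 9y2 - 33y3 - 21y4

Subject to:
  y1 + 2y3 + 2y4 ≥ 5
  y2 + 4y3 + 2y4 ≥ 6
  y1, y2, y3, y4 ≥ 0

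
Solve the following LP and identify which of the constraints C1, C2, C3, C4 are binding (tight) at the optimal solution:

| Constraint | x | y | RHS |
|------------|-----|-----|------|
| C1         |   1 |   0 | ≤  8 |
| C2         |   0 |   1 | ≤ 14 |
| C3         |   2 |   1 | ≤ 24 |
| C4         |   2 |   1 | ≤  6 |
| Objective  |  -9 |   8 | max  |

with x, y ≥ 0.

At x = 0, y = 6, compute slack b - a·x for each constraint:
  C1: 8 − 0 = 8  (slack)
  C2: 14 − 6 = 8  (slack)
  C3: 24 − 6 = 18  (slack)
  C4: 6 − 6 = 0  (binding)

Optimal: x = 0, y = 6
Binding: C4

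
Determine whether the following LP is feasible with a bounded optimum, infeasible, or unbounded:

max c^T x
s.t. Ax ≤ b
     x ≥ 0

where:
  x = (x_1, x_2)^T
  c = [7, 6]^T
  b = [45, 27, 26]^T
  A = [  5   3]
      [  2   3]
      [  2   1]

Feasible with a bounded optimal solution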